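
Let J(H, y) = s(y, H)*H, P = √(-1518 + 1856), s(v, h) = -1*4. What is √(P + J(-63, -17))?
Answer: √(252 + 13*√2) ≈ 16.443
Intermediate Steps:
s(v, h) = -4
P = 13*√2 (P = √338 = 13*√2 ≈ 18.385)
J(H, y) = -4*H
√(P + J(-63, -17)) = √(13*√2 - 4*(-63)) = √(13*√2 + 252) = √(252 + 13*√2)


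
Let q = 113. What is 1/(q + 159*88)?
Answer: 1/14105 ≈ 7.0897e-5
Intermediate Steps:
1/(q + 159*88) = 1/(113 + 159*88) = 1/(113 + 13992) = 1/14105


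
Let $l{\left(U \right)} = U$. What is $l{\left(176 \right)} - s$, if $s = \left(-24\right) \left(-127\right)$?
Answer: $-2872$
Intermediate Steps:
$s = 3048$
$l{\left(176 \right)} - s = 176 - 3048 = -2872$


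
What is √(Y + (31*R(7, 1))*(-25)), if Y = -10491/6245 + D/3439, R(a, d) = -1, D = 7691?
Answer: √357719553698034405/21476555 ≈ 27.849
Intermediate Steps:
Y = 11951746/21476555 (Y = -10491/6245 + 7691/3439 = 11951746/21476555 ≈ 0.55650)
√(Y + (31*R(7, 1))*(-25)) = √(11951746/21476555 + (31*(-1))*(-25)) = √(11951746/21476555 - 31*(-25)) = √(11951746/21476555 + 775) = √(16656281871/21476555) = √357719553698034405/21476555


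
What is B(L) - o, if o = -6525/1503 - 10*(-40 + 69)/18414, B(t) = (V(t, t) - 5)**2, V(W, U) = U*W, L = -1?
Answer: 31300394/1537569 ≈ 20.357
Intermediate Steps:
B(t) = (-5 + t**2)**2 (B(t) = (t*t - 5)**2 = (t**2 - 5)**2 = (-5 + t**2)**2)
o = -6699290/1537569 (o = -6525*1/1503 - 10*29*(1/18414) = -725/167 - 290*1/18414 = -725/167 - 145/9207 = -6699290/1537569 ≈ -4.3571)
B(L) - o = (-5 + (-1)**2)**2 - 1*(-6699290/1537569) = (-5 + 1)**2 + 6699290/1537569 = (-4)**2 + 6699290/1537569 = 16 + 6699290/1537569 = 31300394/1537569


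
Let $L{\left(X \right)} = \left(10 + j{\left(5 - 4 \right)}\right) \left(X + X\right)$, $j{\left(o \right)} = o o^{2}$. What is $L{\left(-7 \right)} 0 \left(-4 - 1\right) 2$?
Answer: $0$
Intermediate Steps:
$j{\left(o \right)} = o^{3}$
$L{\left(X \right)} = 22 X$ ($L{\left(X \right)} = \left(10 + \left(5 - 4\right)^{3}\right) \left(X + X\right) = \left(10 + \left(5 - 4\right)^{3}\right) 2 X = \left(10 + 1^{3}\right) 2 X = \left(10 + 1\right) 2 X = 11 \cdot 2 X = 22 X$)
$L{\left(-7 \right)} 0 \left(-4 - 1\right) 2 = 22 \left(-7\right) 0 \left(-4 - 1\right) 2 = - 154 \cdot 0 \left(-4 - 1\right) 2 = - 154 \cdot 0 \left(-5\right) 2 = - 154 \cdot 0 \cdot 2 = \left(-154\right) 0 = 0$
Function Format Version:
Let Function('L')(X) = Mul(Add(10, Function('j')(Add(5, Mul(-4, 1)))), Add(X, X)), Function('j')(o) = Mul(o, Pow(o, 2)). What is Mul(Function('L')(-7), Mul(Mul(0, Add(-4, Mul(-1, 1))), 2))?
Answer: 0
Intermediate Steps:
Function('j')(o) = Pow(o, 3)
Function('L')(X) = Mul(22, X) (Function('L')(X) = Mul(Add(10, Pow(Add(5, Mul(-4, 1)), 3)), Add(X, X)) = Mul(Add(10, Pow(Add(5, -4), 3)), Mul(2, X)) = Mul(Add(10, Pow(1, 3)), Mul(2, X)) = Mul(Add(10, 1), Mul(2, X)) = Mul(11, Mul(2, X)) = Mul(22, X))
Mul(Function('L')(-7), Mul(Mul(0, Add(-4, Mul(-1, 1))), 2)) = Mul(Mul(22, -7), Mul(Mul(0, Add(-4, Mul(-1, 1))), 2)) = Mul(-154, Mul(Mul(0, Add(-4, -1)), 2)) = Mul(-154, Mul(Mul(0, -5), 2)) = Mul(-154, Mul(0, 2)) = Mul(-154, 0) = 0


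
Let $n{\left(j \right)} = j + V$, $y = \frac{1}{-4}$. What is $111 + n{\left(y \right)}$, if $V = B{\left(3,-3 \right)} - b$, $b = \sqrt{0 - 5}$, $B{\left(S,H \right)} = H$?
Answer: $\frac{431}{4} - i \sqrt{5} \approx 107.75 - 2.2361 i$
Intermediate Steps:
$y = - \frac{1}{4} \approx -0.25$
$b = i \sqrt{5}$ ($b = \sqrt{-5} = i \sqrt{5} \approx 2.2361 i$)
$V = -3 - i \sqrt{5} \approx -3.0 - 2.2361 i$
$n{\left(j \right)} = -3 + j - i \sqrt{5}$ ($n{\left(j \right)} = j - \left(3 + i \sqrt{5}\right) = -3 + j - i \sqrt{5}$)
$111 + n{\left(y \right)} = 111 - \left(\frac{13}{4} + i \sqrt{5}\right) = \frac{431}{4} - i \sqrt{5}$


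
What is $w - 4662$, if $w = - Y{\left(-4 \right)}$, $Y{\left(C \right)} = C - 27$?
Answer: $-4631$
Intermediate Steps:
$Y{\left(C \right)} = -27 + C$ ($Y{\left(C \right)} = C - 27 = -27 + C$)
$w = 31$ ($w = - (-27 - 4) = \left(-1\right) \left(-31\right) = 31$)
$w - 4662 = 31 - 4662 = -4631$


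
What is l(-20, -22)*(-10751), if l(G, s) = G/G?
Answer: -10751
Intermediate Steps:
l(G, s) = 1
l(-20, -22)*(-10751) = 1*(-10751) = -10751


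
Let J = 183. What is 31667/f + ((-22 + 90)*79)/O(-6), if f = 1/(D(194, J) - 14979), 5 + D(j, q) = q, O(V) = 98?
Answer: -22966457397/49 ≈ -4.6870e+8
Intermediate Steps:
D(j, q) = -5 + q
f = -1/14801 (f = 1/((-5 + 183) - 14979) = 1/(178 - 14979) = 1/(-14801) = -1/14801 ≈ -6.7563e-5)
31667/f + ((-22 + 90)*79)/O(-6) = 31667/(-1/14801) + ((-22 + 90)*79)/98 = 31667*(-14801) + (68*79)*(1/98) = -468703267 + 5372*(1/98) = -468703267 + 2686/49 = -22966457397/49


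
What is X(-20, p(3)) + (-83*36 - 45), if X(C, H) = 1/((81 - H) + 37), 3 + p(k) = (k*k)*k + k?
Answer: -276002/91 ≈ -3033.0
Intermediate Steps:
p(k) = -3 + k + k**3 (p(k) = -3 + ((k*k)*k + k) = -3 + (k**2*k + k) = -3 + (k**3 + k) = -3 + (k + k**3) = -3 + k + k**3)
X(C, H) = 1/(118 - H)
X(-20, p(3)) + (-83*36 - 45) = -1/(-118 + (-3 + 3 + 3**3)) + (-83*36 - 45) = -1/(-118 + (-3 + 3 + 27)) + (-2988 - 45) = -1/(-118 + 27) - 3033 = -1/(-91) - 3033 = -1*(-1/91) - 3033 = 1/91 - 3033 = -276002/91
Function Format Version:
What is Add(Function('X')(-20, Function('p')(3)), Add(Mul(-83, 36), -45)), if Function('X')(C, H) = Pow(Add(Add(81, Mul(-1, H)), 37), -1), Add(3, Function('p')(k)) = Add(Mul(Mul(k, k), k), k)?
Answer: Rational(-276002, 91) ≈ -3033.0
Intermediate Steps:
Function('p')(k) = Add(-3, k, Pow(k, 3)) (Function('p')(k) = Add(-3, Add(Mul(Mul(k, k), k), k)) = Add(-3, Add(Mul(Pow(k, 2), k), k)) = Add(-3, Add(Pow(k, 3), k)) = Add(-3, Add(k, Pow(k, 3))) = Add(-3, k, Pow(k, 3)))
Function('X')(C, H) = Pow(Add(118, Mul(-1, H)), -1)
Add(Function('X')(-20, Function('p')(3)), Add(Mul(-83, 36), -45)) = Add(Mul(-1, Pow(Add(-118, Add(-3, 3, Pow(3, 3))), -1)), Add(Mul(-83, 36), -45)) = Add(Mul(-1, Pow(Add(-118, Add(-3, 3, 27)), -1)), Add(-2988, -45)) = Add(Mul(-1, Pow(Add(-118, 27), -1)), -3033) = Add(Mul(-1, Pow(-91, -1)), -3033) = Add(Mul(-1, Rational(-1, 91)), -3033) = Add(Rational(1, 91), -3033) = Rational(-276002, 91)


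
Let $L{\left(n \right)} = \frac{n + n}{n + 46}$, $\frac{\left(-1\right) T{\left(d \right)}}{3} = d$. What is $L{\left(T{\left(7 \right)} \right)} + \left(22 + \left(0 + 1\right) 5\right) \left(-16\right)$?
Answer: $- \frac{10842}{25} \approx -433.68$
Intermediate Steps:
$T{\left(d \right)} = - 3 d$
$L{\left(n \right)} = \frac{2 n}{46 + n}$
$L{\left(T{\left(7 \right)} \right)} + \left(22 + \left(0 + 1\right) 5\right) \left(-16\right) = \frac{2 \left(\left(-3\right) 7\right)}{46 - 21} + \left(22 + \left(0 + 1\right) 5\right) \left(-16\right) = 2 \left(-21\right) \frac{1}{46 - 21} + \left(22 + 1 \cdot 5\right) \left(-16\right) = 2 \left(-21\right) \frac{1}{25} + \left(22 + 5\right) \left(-16\right) = 2 \left(-21\right) \frac{1}{25} + 27 \left(-16\right) = - \frac{42}{25} - 432 = - \frac{10842}{25}$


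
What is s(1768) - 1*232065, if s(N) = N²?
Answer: 2893759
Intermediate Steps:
s(1768) - 1*232065 = 1768² - 1*232065 = 3125824 - 232065 = 2893759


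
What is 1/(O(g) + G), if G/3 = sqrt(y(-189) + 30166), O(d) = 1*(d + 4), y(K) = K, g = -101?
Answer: 97/260384 + 3*sqrt(29977)/260384 ≈ 0.0023673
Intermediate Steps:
O(d) = 4 + d (O(d) = 1*(4 + d) = 4 + d)
G = 3*sqrt(29977) (G = 3*sqrt(-189 + 30166) = 3*sqrt(29977) ≈ 519.42)
1/(O(g) + G) = 1/((4 - 101) + 3*sqrt(29977)) = 1/(-97 + 3*sqrt(29977))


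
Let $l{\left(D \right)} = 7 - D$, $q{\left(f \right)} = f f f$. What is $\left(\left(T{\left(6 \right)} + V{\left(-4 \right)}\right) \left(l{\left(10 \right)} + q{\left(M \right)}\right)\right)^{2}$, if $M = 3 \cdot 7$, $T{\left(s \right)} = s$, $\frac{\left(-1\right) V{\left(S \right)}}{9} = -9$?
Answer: $648743258916$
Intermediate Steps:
$V{\left(S \right)} = 81$ ($V{\left(S \right)} = \left(-9\right) \left(-9\right) = 81$)
$M = 21$
$q{\left(f \right)} = f^{3}$ ($q{\left(f \right)} = f^{2} f = f^{3}$)
$\left(\left(T{\left(6 \right)} + V{\left(-4 \right)}\right) \left(l{\left(10 \right)} + q{\left(M \right)}\right)\right)^{2} = \left(\left(6 + 81\right) \left(\left(7 - 10\right) + 21^{3}\right)\right)^{2} = \left(87 \left(\left(7 - 10\right) + 9261\right)\right)^{2} = \left(87 \left(-3 + 9261\right)\right)^{2} = \left(87 \cdot 9258\right)^{2} = 805446^{2} = 648743258916$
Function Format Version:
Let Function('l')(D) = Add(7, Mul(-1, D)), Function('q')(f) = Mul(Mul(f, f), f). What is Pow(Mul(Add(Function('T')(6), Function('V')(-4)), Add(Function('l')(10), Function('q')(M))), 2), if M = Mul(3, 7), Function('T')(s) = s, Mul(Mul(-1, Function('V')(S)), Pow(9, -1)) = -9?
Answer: 648743258916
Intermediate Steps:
Function('V')(S) = 81 (Function('V')(S) = Mul(-9, -9) = 81)
M = 21
Function('q')(f) = Pow(f, 3) (Function('q')(f) = Mul(Pow(f, 2), f) = Pow(f, 3))
Pow(Mul(Add(Function('T')(6), Function('V')(-4)), Add(Function('l')(10), Function('q')(M))), 2) = Pow(Mul(Add(6, 81), Add(Add(7, Mul(-1, 10)), Pow(21, 3))), 2) = Pow(Mul(87, Add(Add(7, -10), 9261)), 2) = Pow(Mul(87, Add(-3, 9261)), 2) = Pow(Mul(87, 9258), 2) = Pow(805446, 2) = 648743258916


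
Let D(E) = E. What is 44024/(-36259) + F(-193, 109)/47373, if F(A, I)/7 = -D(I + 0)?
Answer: -2113214569/1717697607 ≈ -1.2303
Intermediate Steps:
F(A, I) = -7*I (F(A, I) = 7*(-(I + 0)) = 7*(-I) = -7*I)
44024/(-36259) + F(-193, 109)/47373 = 44024/(-36259) - 7*109/47373 = 44024*(-1/36259) - 763*1/47373 = -44024/36259 - 763/47373 = -2113214569/1717697607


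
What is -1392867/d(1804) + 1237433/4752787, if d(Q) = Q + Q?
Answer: -6615535512065/17148055496 ≈ -385.79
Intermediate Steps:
d(Q) = 2*Q
-1392867/d(1804) + 1237433/4752787 = -1392867/(2*1804) + 1237433/4752787 = -1392867/3608 + 1237433*(1/4752787) = -1392867*1/3608 + 1237433/4752787 = -1392867/3608 + 1237433/4752787 = -6615535512065/17148055496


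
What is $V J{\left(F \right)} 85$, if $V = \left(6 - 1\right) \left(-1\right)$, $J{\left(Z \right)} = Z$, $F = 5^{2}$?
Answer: $-10625$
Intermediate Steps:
$F = 25$
$V = -5$ ($V = 5 \left(-1\right) = -5$)
$V J{\left(F \right)} 85 = \left(-5\right) 25 \cdot 85 = \left(-125\right) 85 = -10625$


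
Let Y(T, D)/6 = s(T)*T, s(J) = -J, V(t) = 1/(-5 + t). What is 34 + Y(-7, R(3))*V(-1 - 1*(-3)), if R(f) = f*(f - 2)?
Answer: 132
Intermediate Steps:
R(f) = f*(-2 + f)
Y(T, D) = -6*T² (Y(T, D) = 6*((-T)*T) = 6*(-T²) = -6*T²)
34 + Y(-7, R(3))*V(-1 - 1*(-3)) = 34 + (-6*(-7)²)/(-5 + (-1 - 1*(-3))) = 34 + (-6*49)/(-5 + (-1 + 3)) = 34 - 294/(-5 + 2) = 34 - 294/(-3) = 34 - 294*(-⅓) = 34 + 98 = 132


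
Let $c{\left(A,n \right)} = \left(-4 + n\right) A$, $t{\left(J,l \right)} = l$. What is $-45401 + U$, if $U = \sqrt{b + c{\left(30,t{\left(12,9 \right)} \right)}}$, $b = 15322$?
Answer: $-45401 + 4 \sqrt{967} \approx -45277.0$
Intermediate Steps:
$c{\left(A,n \right)} = A \left(-4 + n\right)$
$U = 4 \sqrt{967}$ ($U = \sqrt{15322 + 30 \left(-4 + 9\right)} = \sqrt{15322 + 30 \cdot 5} = \sqrt{15322 + 150} = \sqrt{15472} = 4 \sqrt{967} \approx 124.39$)
$-45401 + U = -45401 + 4 \sqrt{967}$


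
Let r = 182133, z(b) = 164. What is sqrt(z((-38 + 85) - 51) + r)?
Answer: sqrt(182297) ≈ 426.96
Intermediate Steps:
sqrt(z((-38 + 85) - 51) + r) = sqrt(164 + 182133) = sqrt(182297)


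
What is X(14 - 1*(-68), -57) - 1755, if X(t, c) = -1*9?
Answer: -1764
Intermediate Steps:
X(t, c) = -9
X(14 - 1*(-68), -57) - 1755 = -9 - 1755 = -1764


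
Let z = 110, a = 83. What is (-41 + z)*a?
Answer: 5727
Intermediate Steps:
(-41 + z)*a = (-41 + 110)*83 = 69*83 = 5727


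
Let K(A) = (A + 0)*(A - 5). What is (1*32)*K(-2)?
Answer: 448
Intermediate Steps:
K(A) = A*(-5 + A)
(1*32)*K(-2) = (1*32)*(-2*(-5 - 2)) = 32*(-2*(-7)) = 32*14 = 448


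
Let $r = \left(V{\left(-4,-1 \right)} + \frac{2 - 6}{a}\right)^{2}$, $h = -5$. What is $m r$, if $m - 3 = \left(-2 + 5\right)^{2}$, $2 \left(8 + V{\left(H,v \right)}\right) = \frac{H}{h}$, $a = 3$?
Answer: $\frac{71824}{75} \approx 957.65$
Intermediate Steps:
$V{\left(H,v \right)} = -8 - \frac{H}{10}$ ($V{\left(H,v \right)} = -8 + \frac{H \frac{1}{-5}}{2} = -8 + \frac{H \left(- \frac{1}{5}\right)}{2} = -8 + \frac{\left(- \frac{1}{5}\right) H}{2} = -8 - \frac{H}{10}$)
$m = 12$ ($m = 3 + \left(-2 + 5\right)^{2} = 3 + 3^{2} = 3 + 9 = 12$)
$r = \frac{17956}{225}$ ($r = \left(\left(-8 - - \frac{2}{5}\right) + \frac{2 - 6}{3}\right)^{2} = \left(\left(-8 + \frac{2}{5}\right) + \left(2 - 6\right) \frac{1}{3}\right)^{2} = \left(- \frac{38}{5} - \frac{4}{3}\right)^{2} = \left(- \frac{134}{15}\right)^{2} = \frac{17956}{225} \approx 79.804$)
$m r = 12 \cdot \frac{17956}{225} = \frac{71824}{75}$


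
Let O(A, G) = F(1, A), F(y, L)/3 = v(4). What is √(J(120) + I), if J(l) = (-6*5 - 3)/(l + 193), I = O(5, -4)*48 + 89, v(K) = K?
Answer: 4*√4071191/313 ≈ 25.786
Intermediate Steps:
F(y, L) = 12 (F(y, L) = 3*4 = 12)
O(A, G) = 12
I = 665 (I = 12*48 + 89 = 576 + 89 = 665)
J(l) = -33/(193 + l) (J(l) = (-30 - 3)/(193 + l) = -33/(193 + l))
√(J(120) + I) = √(-33/(193 + 120) + 665) = √(-33/313 + 665) = √(208112/313) = 4*√4071191/313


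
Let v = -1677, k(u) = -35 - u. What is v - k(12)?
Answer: -1630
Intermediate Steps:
v - k(12) = -1677 - (-35 - 1*12) = -1677 - (-35 - 12) = -1677 - 1*(-47) = -1677 + 47 = -1630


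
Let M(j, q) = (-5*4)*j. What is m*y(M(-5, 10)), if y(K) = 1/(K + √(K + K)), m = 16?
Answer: 8/49 - 4*√2/245 ≈ 0.14018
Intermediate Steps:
M(j, q) = -20*j
y(K) = 1/(K + √2*√K) (y(K) = 1/(K + √(2*K)) = 1/(K + √2*√K))
m*y(M(-5, 10)) = 16/(-20*(-5) + √2*√(-20*(-5))) = 16/(100 + √2*√100) = 16/(100 + √2*10) = 16/(100 + 10*√2)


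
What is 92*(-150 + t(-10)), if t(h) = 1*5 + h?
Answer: -14260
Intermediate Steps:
t(h) = 5 + h
92*(-150 + t(-10)) = 92*(-150 + (5 - 10)) = 92*(-150 - 5) = 92*(-155) = -14260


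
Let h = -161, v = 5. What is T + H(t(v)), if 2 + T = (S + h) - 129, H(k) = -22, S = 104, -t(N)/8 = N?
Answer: -210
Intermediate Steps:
t(N) = -8*N
T = -188 (T = -2 + ((104 - 161) - 129) = -2 + (-57 - 129) = -2 - 186 = -188)
T + H(t(v)) = -188 - 22 = -210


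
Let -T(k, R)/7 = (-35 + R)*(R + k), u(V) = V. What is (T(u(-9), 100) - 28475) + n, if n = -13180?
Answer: -83060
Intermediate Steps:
T(k, R) = -7*(-35 + R)*(R + k)
(T(u(-9), 100) - 28475) + n = ((-7*100**2 + 245*100 + 245*(-9) - 7*100*(-9)) - 28475) - 13180 = ((-7*10000 + 24500 - 2205 + 6300) - 28475) - 13180 = ((-70000 + 24500 - 2205 + 6300) - 28475) - 13180 = (-41405 - 28475) - 13180 = -69880 - 13180 = -83060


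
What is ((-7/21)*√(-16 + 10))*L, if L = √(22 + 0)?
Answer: -2*I*√33/3 ≈ -3.8297*I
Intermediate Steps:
L = √22 ≈ 4.6904
((-7/21)*√(-16 + 10))*L = ((-7/21)*√(-16 + 10))*√22 = ((-7*1/21)*√(-6))*√22 = (-I*√6/3)*√22 = -2*I*√33/3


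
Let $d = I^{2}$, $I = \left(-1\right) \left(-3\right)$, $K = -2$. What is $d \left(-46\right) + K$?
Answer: $-416$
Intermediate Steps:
$I = 3$
$d = 9$ ($d = 3^{2} = 9$)
$d \left(-46\right) + K = 9 \left(-46\right) - 2 = -414 - 2 = -416$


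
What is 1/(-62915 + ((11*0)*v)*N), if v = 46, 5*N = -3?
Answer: -1/62915 ≈ -1.5894e-5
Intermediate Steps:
N = -⅗ (N = (⅕)*(-3) = -⅗ ≈ -0.60000)
1/(-62915 + ((11*0)*v)*N) = 1/(-62915 + ((11*0)*46)*(-⅗)) = 1/(-62915 + (0*46)*(-⅗)) = 1/(-62915 + 0*(-⅗)) = 1/(-62915 + 0) = 1/(-62915) = -1/62915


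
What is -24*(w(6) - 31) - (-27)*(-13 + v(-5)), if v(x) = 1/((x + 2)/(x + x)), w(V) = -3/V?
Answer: 495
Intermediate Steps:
v(x) = 2*x/(2 + x) (v(x) = 1/((2 + x)/((2*x))) = 1/((2 + x)*(1/(2*x))) = 1/((2 + x)/(2*x)) = 2*x/(2 + x))
-24*(w(6) - 31) - (-27)*(-13 + v(-5)) = -24*(-3/6 - 31) - (-27)*(-13 + 2*(-5)/(2 - 5)) = -24*(-3*⅙ - 31) - (-27)*(-13 + 2*(-5)/(-3)) = -24*(-½ - 31) - (-27)*(-13 + 2*(-5)*(-⅓)) = -24*(-63/2) - (-27)*(-13 + 10/3) = 756 - (-27)*(-29)/3 = 756 - 1*261 = 756 - 261 = 495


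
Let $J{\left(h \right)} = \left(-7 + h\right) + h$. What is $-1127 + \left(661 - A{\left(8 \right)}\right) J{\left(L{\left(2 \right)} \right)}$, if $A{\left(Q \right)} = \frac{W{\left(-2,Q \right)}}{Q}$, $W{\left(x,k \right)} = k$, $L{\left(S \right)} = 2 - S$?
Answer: $-5747$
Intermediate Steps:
$A{\left(Q \right)} = 1$ ($A{\left(Q \right)} = \frac{Q}{Q} = 1$)
$J{\left(h \right)} = -7 + 2 h$
$-1127 + \left(661 - A{\left(8 \right)}\right) J{\left(L{\left(2 \right)} \right)} = -1127 + \left(661 - 1\right) \left(-7 + 2 \left(2 - 2\right)\right) = -1127 + 660 \left(-7 + 2 \cdot 0\right) = -1127 + 660 \left(-7 + 0\right) = -1127 + 660 \left(-7\right) = -1127 - 4620 = -5747$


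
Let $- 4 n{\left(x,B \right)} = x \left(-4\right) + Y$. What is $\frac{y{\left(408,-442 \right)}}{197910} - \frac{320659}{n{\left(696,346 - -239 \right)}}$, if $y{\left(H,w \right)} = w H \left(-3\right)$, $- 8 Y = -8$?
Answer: $- \frac{14018936972}{30599085} \approx -458.15$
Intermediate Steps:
$Y = 1$ ($Y = \left(- \frac{1}{8}\right) \left(-8\right) = 1$)
$y{\left(H,w \right)} = - 3 H w$ ($y{\left(H,w \right)} = H w \left(-3\right) = - 3 H w$)
$n{\left(x,B \right)} = - \frac{1}{4} + x$ ($n{\left(x,B \right)} = - \frac{x \left(-4\right) + 1}{4} = - \frac{- 4 x + 1}{4} = - \frac{1 - 4 x}{4} = - \frac{1}{4} + x$)
$\frac{y{\left(408,-442 \right)}}{197910} - \frac{320659}{n{\left(696,346 - -239 \right)}} = \frac{\left(-3\right) 408 \left(-442\right)}{197910} - \frac{320659}{- \frac{1}{4} + 696} = 541008 \cdot \frac{1}{197910} - \frac{320659}{\frac{2783}{4}} = \frac{30056}{10995} - \frac{1282636}{2783} = - \frac{14018936972}{30599085}$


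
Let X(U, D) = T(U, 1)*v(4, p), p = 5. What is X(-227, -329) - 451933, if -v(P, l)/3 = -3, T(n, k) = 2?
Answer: -451915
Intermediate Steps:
v(P, l) = 9 (v(P, l) = -3*(-3) = 9)
X(U, D) = 18 (X(U, D) = 2*9 = 18)
X(-227, -329) - 451933 = 18 - 451933 = -451915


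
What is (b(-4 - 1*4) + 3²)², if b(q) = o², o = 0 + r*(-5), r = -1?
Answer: 1156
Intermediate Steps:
o = 5 (o = 0 - 1*(-5) = 0 + 5 = 5)
b(q) = 25 (b(q) = 5² = 25)
(b(-4 - 1*4) + 3²)² = (25 + 3²)² = (25 + 9)² = 34² = 1156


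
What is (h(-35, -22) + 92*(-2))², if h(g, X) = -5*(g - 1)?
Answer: 16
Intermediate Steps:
h(g, X) = 5 - 5*g (h(g, X) = -5*(-1 + g) = 5 - 5*g)
(h(-35, -22) + 92*(-2))² = ((5 - 5*(-35)) + 92*(-2))² = ((5 + 175) - 184)² = (180 - 184)² = (-4)² = 16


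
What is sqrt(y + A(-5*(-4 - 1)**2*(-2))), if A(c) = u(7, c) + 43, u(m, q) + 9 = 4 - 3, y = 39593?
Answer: 2*sqrt(9907) ≈ 199.07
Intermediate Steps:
u(m, q) = -8 (u(m, q) = -9 + (4 - 3) = -9 + 1 = -8)
A(c) = 35 (A(c) = -8 + 43 = 35)
sqrt(y + A(-5*(-4 - 1)**2*(-2))) = sqrt(39593 + 35) = sqrt(39628) = 2*sqrt(9907)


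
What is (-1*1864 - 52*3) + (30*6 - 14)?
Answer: -1854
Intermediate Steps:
(-1*1864 - 52*3) + (30*6 - 14) = (-1864 - 156) + (180 - 14) = -2020 + 166 = -1854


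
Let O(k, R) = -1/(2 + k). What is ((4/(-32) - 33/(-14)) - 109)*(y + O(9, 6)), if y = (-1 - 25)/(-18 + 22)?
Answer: 866955/1232 ≈ 703.70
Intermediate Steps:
y = -13/2 (y = -26/4 = -26*¼ = -13/2 ≈ -6.5000)
((4/(-32) - 33/(-14)) - 109)*(y + O(9, 6)) = ((4/(-32) - 33/(-14)) - 109)*(-13/2 - 1/(2 + 9)) = ((4*(-1/32) - 33*(-1/14)) - 109)*(-13/2 - 1/11) = ((-⅛ + 33/14) - 109)*(-13/2 - 1*1/11) = (125/56 - 109)*(-13/2 - 1/11) = -5979/56*(-145/22) = 866955/1232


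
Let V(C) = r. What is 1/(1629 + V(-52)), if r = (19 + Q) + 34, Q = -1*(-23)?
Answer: 1/1705 ≈ 0.00058651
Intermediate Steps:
Q = 23
r = 76 (r = (19 + 23) + 34 = 42 + 34 = 76)
V(C) = 76
1/(1629 + V(-52)) = 1/(1629 + 76) = 1/1705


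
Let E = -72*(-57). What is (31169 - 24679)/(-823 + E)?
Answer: 6490/3281 ≈ 1.9781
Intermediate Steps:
E = 4104
(31169 - 24679)/(-823 + E) = (31169 - 24679)/(-823 + 4104) = 6490/3281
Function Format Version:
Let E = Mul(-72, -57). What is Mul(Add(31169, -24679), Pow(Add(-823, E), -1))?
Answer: Rational(6490, 3281) ≈ 1.9781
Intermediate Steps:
E = 4104
Mul(Add(31169, -24679), Pow(Add(-823, E), -1)) = Mul(Add(31169, -24679), Pow(Add(-823, 4104), -1)) = Mul(6490, Pow(3281, -1)) = Mul(6490, Rational(1, 3281)) = Rational(6490, 3281)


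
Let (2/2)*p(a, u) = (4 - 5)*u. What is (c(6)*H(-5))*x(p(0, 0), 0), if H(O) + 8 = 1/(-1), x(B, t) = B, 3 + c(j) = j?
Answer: 0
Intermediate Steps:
c(j) = -3 + j
p(a, u) = -u (p(a, u) = (4 - 5)*u = -u)
H(O) = -9 (H(O) = -8 + 1/(-1) = -8 - 1 = -9)
(c(6)*H(-5))*x(p(0, 0), 0) = ((-3 + 6)*(-9))*(-1*0) = (3*(-9))*0 = -27*0 = 0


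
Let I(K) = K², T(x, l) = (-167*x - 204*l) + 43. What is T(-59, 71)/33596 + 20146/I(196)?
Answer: 241589/622888 ≈ 0.38785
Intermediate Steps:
T(x, l) = 43 - 204*l - 167*x (T(x, l) = (-204*l - 167*x) + 43 = 43 - 204*l - 167*x)
T(-59, 71)/33596 + 20146/I(196) = (43 - 204*71 - 167*(-59))/33596 + 20146/(196²) = (43 - 14484 + 9853)*(1/33596) + 20146/38416 = -4588*1/33596 + 20146*(1/38416) = -31/227 + 1439/2744 = 241589/622888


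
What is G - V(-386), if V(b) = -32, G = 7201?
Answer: 7233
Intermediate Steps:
G - V(-386) = 7201 - 1*(-32) = 7201 + 32 = 7233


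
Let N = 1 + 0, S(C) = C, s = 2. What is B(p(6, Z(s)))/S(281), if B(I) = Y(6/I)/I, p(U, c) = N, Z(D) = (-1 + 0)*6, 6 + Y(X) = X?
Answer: 0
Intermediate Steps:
Y(X) = -6 + X
N = 1
Z(D) = -6 (Z(D) = -1*6 = -6)
p(U, c) = 1
B(I) = (-6 + 6/I)/I
B(p(6, Z(s)))/S(281) = (6*(1 - 1*1)/1**2)/281 = (6*1*(1 - 1))*(1/281) = (6*1*0)*(1/281) = 0*(1/281) = 0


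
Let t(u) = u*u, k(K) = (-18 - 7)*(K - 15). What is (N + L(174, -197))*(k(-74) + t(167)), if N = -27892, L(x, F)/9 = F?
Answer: -893331810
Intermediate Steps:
L(x, F) = 9*F
k(K) = 375 - 25*K (k(K) = -25*(-15 + K) = 375 - 25*K)
t(u) = u**2
(N + L(174, -197))*(k(-74) + t(167)) = (-27892 + 9*(-197))*((375 - 25*(-74)) + 167**2) = (-27892 - 1773)*((375 + 1850) + 27889) = -29665*(2225 + 27889) = -29665*30114 = -893331810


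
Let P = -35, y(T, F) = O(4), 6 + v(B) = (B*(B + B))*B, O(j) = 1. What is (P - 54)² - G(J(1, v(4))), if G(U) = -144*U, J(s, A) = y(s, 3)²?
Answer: 8065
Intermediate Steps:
v(B) = -6 + 2*B³ (v(B) = -6 + (B*(B + B))*B = -6 + (B*(2*B))*B = -6 + (2*B²)*B = -6 + 2*B³)
y(T, F) = 1
J(s, A) = 1 (J(s, A) = 1² = 1)
(P - 54)² - G(J(1, v(4))) = (-35 - 54)² - (-144) = (-89)² - 1*(-144) = 7921 + 144 = 8065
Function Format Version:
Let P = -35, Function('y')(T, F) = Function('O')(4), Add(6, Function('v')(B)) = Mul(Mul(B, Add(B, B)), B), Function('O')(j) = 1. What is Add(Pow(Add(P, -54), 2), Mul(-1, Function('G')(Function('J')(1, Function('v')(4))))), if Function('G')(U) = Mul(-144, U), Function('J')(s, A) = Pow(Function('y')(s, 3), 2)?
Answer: 8065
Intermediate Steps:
Function('v')(B) = Add(-6, Mul(2, Pow(B, 3))) (Function('v')(B) = Add(-6, Mul(Mul(B, Add(B, B)), B)) = Add(-6, Mul(Mul(B, Mul(2, B)), B)) = Add(-6, Mul(Mul(2, Pow(B, 2)), B)) = Add(-6, Mul(2, Pow(B, 3))))
Function('y')(T, F) = 1
Function('J')(s, A) = 1 (Function('J')(s, A) = Pow(1, 2) = 1)
Add(Pow(Add(P, -54), 2), Mul(-1, Function('G')(Function('J')(1, Function('v')(4))))) = Add(Pow(Add(-35, -54), 2), Mul(-1, Mul(-144, 1))) = Add(Pow(-89, 2), Mul(-1, -144)) = Add(7921, 144) = 8065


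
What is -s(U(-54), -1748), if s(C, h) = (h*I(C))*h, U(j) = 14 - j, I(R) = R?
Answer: -207774272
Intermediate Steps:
s(C, h) = C*h² (s(C, h) = (h*C)*h = (C*h)*h = C*h²)
-s(U(-54), -1748) = -(14 - 1*(-54))*(-1748)² = -(14 + 54)*3055504 = -68*3055504 = -1*207774272 = -207774272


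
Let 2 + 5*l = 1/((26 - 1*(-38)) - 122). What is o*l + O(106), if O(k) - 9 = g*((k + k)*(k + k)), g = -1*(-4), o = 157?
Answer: 52119281/290 ≈ 1.7972e+5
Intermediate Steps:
l = -117/290 (l = -⅖ + 1/(5*((26 - 1*(-38)) - 122)) = -⅖ + 1/(5*((26 + 38) - 122)) = -⅖ + 1/(5*(64 - 122)) = -⅖ + (⅕)/(-58) = -⅖ + (⅕)*(-1/58) = -⅖ - 1/290 = -117/290 ≈ -0.40345)
g = 4
O(k) = 9 + 16*k² (O(k) = 9 + 4*((k + k)*(k + k)) = 9 + 4*((2*k)*(2*k)) = 9 + 4*(4*k²) = 9 + 16*k²)
o*l + O(106) = 157*(-117/290) + (9 + 16*106²) = -18369/290 + (9 + 16*11236) = -18369/290 + (9 + 179776) = -18369/290 + 179785 = 52119281/290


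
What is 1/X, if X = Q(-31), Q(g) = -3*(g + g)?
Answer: 1/186 ≈ 0.0053763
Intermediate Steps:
Q(g) = -6*g
X = 186 (X = -6*(-31) = 186)
1/X = 1/186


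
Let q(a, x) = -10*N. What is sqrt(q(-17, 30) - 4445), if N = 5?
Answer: I*sqrt(4495) ≈ 67.045*I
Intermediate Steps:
q(a, x) = -50 (q(a, x) = -10*5 = -50)
sqrt(q(-17, 30) - 4445) = sqrt(-50 - 4445) = sqrt(-4495) = I*sqrt(4495)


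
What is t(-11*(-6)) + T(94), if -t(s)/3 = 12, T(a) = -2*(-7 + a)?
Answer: -210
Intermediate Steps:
T(a) = 14 - 2*a
t(s) = -36 (t(s) = -3*12 = -36)
t(-11*(-6)) + T(94) = -36 + (14 - 2*94) = -36 + (14 - 188) = -36 - 174 = -210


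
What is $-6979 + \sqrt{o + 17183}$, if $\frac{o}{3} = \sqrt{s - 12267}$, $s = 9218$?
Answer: $-6979 + \sqrt{17183 + 3 i \sqrt{3049}} \approx -6847.9 + 0.63185 i$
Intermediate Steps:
$o = 3 i \sqrt{3049}$ ($o = 3 \sqrt{9218 - 12267} = 3 \sqrt{-3049} = 3 i \sqrt{3049} \approx 165.65 i$)
$-6979 + \sqrt{o + 17183} = -6979 + \sqrt{3 i \sqrt{3049} + 17183} = -6979 + \sqrt{17183 + 3 i \sqrt{3049}}$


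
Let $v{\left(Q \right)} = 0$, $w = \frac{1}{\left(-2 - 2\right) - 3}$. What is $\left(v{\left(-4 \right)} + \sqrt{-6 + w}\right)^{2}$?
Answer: $- \frac{43}{7} \approx -6.1429$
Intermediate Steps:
$w = - \frac{1}{7}$ ($w = \frac{1}{\left(-2 - 2\right) - 3} = \frac{1}{-4 - 3} = \frac{1}{-7} = - \frac{1}{7} \approx -0.14286$)
$\left(v{\left(-4 \right)} + \sqrt{-6 + w}\right)^{2} = \left(0 + \sqrt{-6 - \frac{1}{7}}\right)^{2} = \left(0 + \sqrt{- \frac{43}{7}}\right)^{2} = \left(0 + \frac{i \sqrt{301}}{7}\right)^{2} = \left(\frac{i \sqrt{301}}{7}\right)^{2} = - \frac{43}{7}$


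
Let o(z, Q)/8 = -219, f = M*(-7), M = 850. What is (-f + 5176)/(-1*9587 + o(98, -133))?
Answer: -11126/11339 ≈ -0.98122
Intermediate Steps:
f = -5950 (f = 850*(-7) = -5950)
o(z, Q) = -1752 (o(z, Q) = 8*(-219) = -1752)
(-f + 5176)/(-1*9587 + o(98, -133)) = (-1*(-5950) + 5176)/(-1*9587 - 1752) = (5950 + 5176)/(-9587 - 1752) = 11126/(-11339) = 11126*(-1/11339) = -11126/11339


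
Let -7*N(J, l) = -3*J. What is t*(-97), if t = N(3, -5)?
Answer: -873/7 ≈ -124.71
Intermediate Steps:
N(J, l) = 3*J/7 (N(J, l) = -(-3)*J/7 = 3*J/7)
t = 9/7 (t = (3/7)*3 = 9/7 ≈ 1.2857)
t*(-97) = (9/7)*(-97) = -873/7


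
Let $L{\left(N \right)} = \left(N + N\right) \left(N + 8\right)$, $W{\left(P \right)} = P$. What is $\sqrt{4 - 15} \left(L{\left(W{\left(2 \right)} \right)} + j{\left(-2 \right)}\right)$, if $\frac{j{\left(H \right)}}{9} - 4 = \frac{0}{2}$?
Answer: $76 i \sqrt{11} \approx 252.06 i$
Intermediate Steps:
$j{\left(H \right)} = 36$ ($j{\left(H \right)} = 36 + 9 \cdot \frac{0}{2} = 36 + 9 \cdot 0 \cdot \frac{1}{2} = 36 + 9 \cdot 0 = 36 + 0 = 36$)
$L{\left(N \right)} = 2 N \left(8 + N\right)$
$\sqrt{4 - 15} \left(L{\left(W{\left(2 \right)} \right)} + j{\left(-2 \right)}\right) = \sqrt{4 - 15} \left(2 \cdot 2 \left(8 + 2\right) + 36\right) = \sqrt{-11} \left(2 \cdot 2 \cdot 10 + 36\right) = i \sqrt{11} \left(40 + 36\right) = i \sqrt{11} \cdot 76 = 76 i \sqrt{11}$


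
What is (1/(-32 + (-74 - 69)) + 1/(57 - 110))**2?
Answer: 51984/86025625 ≈ 0.00060428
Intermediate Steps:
(1/(-32 + (-74 - 69)) + 1/(57 - 110))**2 = (1/(-32 - 143) + 1/(-53))**2 = (1/(-175) - 1/53)**2 = (-1/175 - 1/53)**2 = (-228/9275)**2 = 51984/86025625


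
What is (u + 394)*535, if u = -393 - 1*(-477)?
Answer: 255730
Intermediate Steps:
u = 84 (u = -393 + 477 = 84)
(u + 394)*535 = (84 + 394)*535 = 478*535 = 255730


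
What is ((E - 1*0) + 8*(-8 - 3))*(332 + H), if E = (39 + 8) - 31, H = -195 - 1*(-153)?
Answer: -20880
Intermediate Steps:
H = -42 (H = -195 + 153 = -42)
E = 16 (E = 47 - 31 = 16)
((E - 1*0) + 8*(-8 - 3))*(332 + H) = ((16 - 1*0) + 8*(-8 - 3))*(332 - 42) = ((16 + 0) + 8*(-11))*290 = (16 - 88)*290 = -72*290 = -20880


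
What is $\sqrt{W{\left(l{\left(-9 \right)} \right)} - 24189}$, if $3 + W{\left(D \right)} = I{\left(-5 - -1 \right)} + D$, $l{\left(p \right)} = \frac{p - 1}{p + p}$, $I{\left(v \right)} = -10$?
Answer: $\frac{i \sqrt{217813}}{3} \approx 155.57 i$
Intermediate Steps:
$l{\left(p \right)} = \frac{-1 + p}{2 p}$
$W{\left(D \right)} = -13 + D$ ($W{\left(D \right)} = -3 + \left(-10 + D\right) = -13 + D$)
$\sqrt{W{\left(l{\left(-9 \right)} \right)} - 24189} = \sqrt{\left(-13 + \frac{-1 - 9}{2 \left(-9\right)}\right) - 24189} = \sqrt{\left(-13 + \frac{1}{2} \left(- \frac{1}{9}\right) \left(-10\right)\right) - 24189} = \sqrt{\left(-13 + \frac{5}{9}\right) - 24189} = \sqrt{- \frac{112}{9} - 24189} = \sqrt{- \frac{217813}{9}} = \frac{i \sqrt{217813}}{3}$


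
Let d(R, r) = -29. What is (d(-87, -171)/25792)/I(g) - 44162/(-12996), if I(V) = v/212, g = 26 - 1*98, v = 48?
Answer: 1137361733/335192832 ≈ 3.3932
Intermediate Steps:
g = -72 (g = 26 - 98 = -72)
I(V) = 12/53 (I(V) = 48/212 = 48*(1/212) = 12/53)
(d(-87, -171)/25792)/I(g) - 44162/(-12996) = (-29/25792)/(12/53) - 44162/(-12996) = -29*1/25792*(53/12) - 44162*(-1/12996) = -29/25792*53/12 + 22081/6498 = -1537/309504 + 22081/6498 = 1137361733/335192832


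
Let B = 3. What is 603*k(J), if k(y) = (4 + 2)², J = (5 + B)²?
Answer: 21708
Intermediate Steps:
J = 64 (J = (5 + 3)² = 8² = 64)
k(y) = 36 (k(y) = 6² = 36)
603*k(J) = 603*36 = 21708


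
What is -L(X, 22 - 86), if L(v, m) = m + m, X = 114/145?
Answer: 128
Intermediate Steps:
X = 114/145 (X = 114*(1/145) = 114/145 ≈ 0.78621)
L(v, m) = 2*m
-L(X, 22 - 86) = -2*(22 - 86) = -2*(-64) = -1*(-128) = 128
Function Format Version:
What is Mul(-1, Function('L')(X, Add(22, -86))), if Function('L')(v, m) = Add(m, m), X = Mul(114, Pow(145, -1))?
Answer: 128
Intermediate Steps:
X = Rational(114, 145) (X = Mul(114, Rational(1, 145)) = Rational(114, 145) ≈ 0.78621)
Function('L')(v, m) = Mul(2, m)
Mul(-1, Function('L')(X, Add(22, -86))) = Mul(-1, Mul(2, Add(22, -86))) = Mul(-1, Mul(2, -64)) = Mul(-1, -128) = 128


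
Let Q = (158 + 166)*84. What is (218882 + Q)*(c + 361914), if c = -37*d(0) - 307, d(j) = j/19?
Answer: 88990759486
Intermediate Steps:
Q = 27216 (Q = 324*84 = 27216)
d(j) = j/19 (d(j) = j*(1/19) = j/19)
c = -307 (c = -37*0/19 - 307 = -37*0 - 307 = 0 - 307 = -307)
(218882 + Q)*(c + 361914) = (218882 + 27216)*(-307 + 361914) = 246098*361607 = 88990759486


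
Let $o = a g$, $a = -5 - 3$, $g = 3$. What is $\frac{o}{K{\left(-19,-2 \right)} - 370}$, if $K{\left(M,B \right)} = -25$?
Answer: $\frac{24}{395} \approx 0.060759$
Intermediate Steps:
$a = -8$ ($a = -5 - 3 = -8$)
$o = -24$ ($o = \left(-8\right) 3 = -24$)
$\frac{o}{K{\left(-19,-2 \right)} - 370} = \frac{1}{-25 - 370} \left(-24\right) = \frac{1}{-395} \left(-24\right) = \left(- \frac{1}{395}\right) \left(-24\right) = \frac{24}{395}$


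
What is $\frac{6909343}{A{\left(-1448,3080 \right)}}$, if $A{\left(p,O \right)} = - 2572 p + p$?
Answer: $\frac{6909343}{3722808} \approx 1.8559$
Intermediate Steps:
$A{\left(p,O \right)} = - 2571 p$
$\frac{6909343}{A{\left(-1448,3080 \right)}} = \frac{6909343}{\left(-2571\right) \left(-1448\right)} = \frac{6909343}{3722808}$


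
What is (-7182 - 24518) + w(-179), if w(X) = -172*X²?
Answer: -5542752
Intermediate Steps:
(-7182 - 24518) + w(-179) = (-7182 - 24518) - 172*(-179)² = -31700 - 172*32041 = -31700 - 5511052 = -5542752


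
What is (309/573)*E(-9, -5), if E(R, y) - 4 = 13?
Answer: 1751/191 ≈ 9.1675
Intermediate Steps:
E(R, y) = 17 (E(R, y) = 4 + 13 = 17)
(309/573)*E(-9, -5) = (309/573)*17 = (309*(1/573))*17 = (103/191)*17 = 1751/191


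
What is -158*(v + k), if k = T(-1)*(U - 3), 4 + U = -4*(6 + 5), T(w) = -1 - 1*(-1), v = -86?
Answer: 13588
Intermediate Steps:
T(w) = 0 (T(w) = -1 + 1 = 0)
U = -48 (U = -4 - 4*(6 + 5) = -4 - 4*11 = -4 - 44 = -48)
k = 0 (k = 0*(-48 - 3) = 0*(-51) = 0)
-158*(v + k) = -158*(-86 + 0) = -158*(-86) = 13588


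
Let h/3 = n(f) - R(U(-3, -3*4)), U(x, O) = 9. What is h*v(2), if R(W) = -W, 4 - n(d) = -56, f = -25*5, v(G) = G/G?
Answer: 207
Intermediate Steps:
v(G) = 1
f = -125
n(d) = 60 (n(d) = 4 - 1*(-56) = 4 + 56 = 60)
h = 207 (h = 3*(60 - (-1)*9) = 3*(60 - 1*(-9)) = 3*(60 + 9) = 3*69 = 207)
h*v(2) = 207*1 = 207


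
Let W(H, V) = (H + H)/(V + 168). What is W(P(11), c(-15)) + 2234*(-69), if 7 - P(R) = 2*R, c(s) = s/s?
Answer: -26050704/169 ≈ -1.5415e+5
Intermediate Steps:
c(s) = 1
P(R) = 7 - 2*R
W(H, V) = 2*H/(168 + V) (W(H, V) = (2*H)/(168 + V) = 2*H/(168 + V))
W(P(11), c(-15)) + 2234*(-69) = 2*(7 - 2*11)/(168 + 1) + 2234*(-69) = 2*(7 - 22)/169 - 154146 = 2*(-15)*(1/169) - 154146 = -30/169 - 154146 = -26050704/169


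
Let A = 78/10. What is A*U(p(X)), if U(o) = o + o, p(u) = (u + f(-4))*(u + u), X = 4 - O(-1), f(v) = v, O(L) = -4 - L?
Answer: 3276/5 ≈ 655.20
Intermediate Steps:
X = 7 (X = 4 - (-4 - 1*(-1)) = 4 - (-4 + 1) = 4 - 1*(-3) = 4 + 3 = 7)
p(u) = 2*u*(-4 + u) (p(u) = (u - 4)*(u + u) = (-4 + u)*(2*u) = 2*u*(-4 + u))
U(o) = 2*o
A = 39/5 (A = 78*(1/10) = 39/5 ≈ 7.8000)
A*U(p(X)) = 39*(2*(2*7*(-4 + 7)))/5 = 39*(2*(2*7*3))/5 = 39*(2*42)/5 = (39/5)*84 = 3276/5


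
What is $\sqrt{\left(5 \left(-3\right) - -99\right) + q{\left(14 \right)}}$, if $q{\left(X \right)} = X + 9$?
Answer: $\sqrt{107} \approx 10.344$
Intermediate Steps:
$q{\left(X \right)} = 9 + X$
$\sqrt{\left(5 \left(-3\right) - -99\right) + q{\left(14 \right)}} = \sqrt{\left(5 \left(-3\right) - -99\right) + \left(9 + 14\right)} = \sqrt{\left(-15 + 99\right) + 23} = \sqrt{84 + 23} = \sqrt{107}$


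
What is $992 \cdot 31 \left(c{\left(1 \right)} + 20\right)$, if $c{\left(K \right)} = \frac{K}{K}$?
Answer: $645792$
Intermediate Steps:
$c{\left(K \right)} = 1$
$992 \cdot 31 \left(c{\left(1 \right)} + 20\right) = 992 \cdot 31 \left(1 + 20\right) = 992 \cdot 31 \cdot 21 = 992 \cdot 651 = 645792$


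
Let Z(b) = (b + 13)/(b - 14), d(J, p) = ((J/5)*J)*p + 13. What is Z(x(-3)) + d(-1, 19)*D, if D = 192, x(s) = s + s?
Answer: 12901/4 ≈ 3225.3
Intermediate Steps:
d(J, p) = 13 + p*J²/5 (d(J, p) = ((J*(⅕))*J)*p + 13 = ((J/5)*J)*p + 13 = (J²/5)*p + 13 = p*J²/5 + 13 = 13 + p*J²/5)
x(s) = 2*s
Z(b) = (13 + b)/(-14 + b)
Z(x(-3)) + d(-1, 19)*D = (13 + 2*(-3))/(-14 + 2*(-3)) + (13 + (⅕)*19*(-1)²)*192 = (13 - 6)/(-14 - 6) + (13 + (⅕)*19*1)*192 = 7/(-20) + (13 + 19/5)*192 = -1/20*7 + (84/5)*192 = -7/20 + 16128/5 = 12901/4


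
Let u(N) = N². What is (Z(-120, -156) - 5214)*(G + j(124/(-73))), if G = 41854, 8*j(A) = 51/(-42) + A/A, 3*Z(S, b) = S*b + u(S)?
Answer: 13655109885/56 ≈ 2.4384e+8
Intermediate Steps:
Z(S, b) = S²/3 + S*b/3 (Z(S, b) = (S*b + S²)/3 = (S² + S*b)/3 = S²/3 + S*b/3)
j(A) = -3/112 (j(A) = (51/(-42) + A/A)/8 = (51*(-1/42) + 1)/8 = (-17/14 + 1)/8 = (⅛)*(-3/14) = -3/112)
(Z(-120, -156) - 5214)*(G + j(124/(-73))) = ((⅓)*(-120)*(-120 - 156) - 5214)*(41854 - 3/112) = ((⅓)*(-120)*(-276) - 5214)*(4687645/112) = (11040 - 5214)*(4687645/112) = 5826*(4687645/112) = 13655109885/56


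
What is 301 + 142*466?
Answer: 66473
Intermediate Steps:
301 + 142*466 = 301 + 66172 = 66473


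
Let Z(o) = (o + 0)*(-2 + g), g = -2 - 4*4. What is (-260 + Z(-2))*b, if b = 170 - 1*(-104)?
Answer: -60280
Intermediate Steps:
g = -18 (g = -2 - 16 = -18)
b = 274 (b = 170 + 104 = 274)
Z(o) = -20*o (Z(o) = (o + 0)*(-2 - 18) = o*(-20) = -20*o)
(-260 + Z(-2))*b = (-260 - 20*(-2))*274 = (-260 + 40)*274 = -220*274 = -60280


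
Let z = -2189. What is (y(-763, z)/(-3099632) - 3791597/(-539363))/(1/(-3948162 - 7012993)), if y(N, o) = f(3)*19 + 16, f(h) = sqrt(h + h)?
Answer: -8051342919279177680/104489175901 + 208261945*sqrt(6)/3099632 ≈ -7.7054e+7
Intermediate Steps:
f(h) = sqrt(2)*sqrt(h) (f(h) = sqrt(2*h) = sqrt(2)*sqrt(h))
y(N, o) = 16 + 19*sqrt(6) (y(N, o) = (sqrt(2)*sqrt(3))*19 + 16 = sqrt(6)*19 + 16 = 19*sqrt(6) + 16 = 16 + 19*sqrt(6))
(y(-763, z)/(-3099632) - 3791597/(-539363))/(1/(-3948162 - 7012993)) = ((16 + 19*sqrt(6))/(-3099632) - 3791597/(-539363))/(1/(-3948162 - 7012993)) = ((16 + 19*sqrt(6))*(-1/3099632) - 3791597*(-1/539363))/(1/(-10961155)) = ((-1/193727 - 19*sqrt(6)/3099632) + 3791597/539363)/(-1/10961155) = (734534172656/104489175901 - 19*sqrt(6)/3099632)*(-10961155) = -8051342919279177680/104489175901 + 208261945*sqrt(6)/3099632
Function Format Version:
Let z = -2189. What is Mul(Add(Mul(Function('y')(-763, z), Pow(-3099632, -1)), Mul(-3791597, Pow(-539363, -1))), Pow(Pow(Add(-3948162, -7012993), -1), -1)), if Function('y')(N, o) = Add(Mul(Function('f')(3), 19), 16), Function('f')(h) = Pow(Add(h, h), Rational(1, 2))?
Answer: Add(Rational(-8051342919279177680, 104489175901), Mul(Rational(208261945, 3099632), Pow(6, Rational(1, 2)))) ≈ -7.7054e+7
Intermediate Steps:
Function('f')(h) = Mul(Pow(2, Rational(1, 2)), Pow(h, Rational(1, 2))) (Function('f')(h) = Pow(Mul(2, h), Rational(1, 2)) = Mul(Pow(2, Rational(1, 2)), Pow(h, Rational(1, 2))))
Function('y')(N, o) = Add(16, Mul(19, Pow(6, Rational(1, 2)))) (Function('y')(N, o) = Add(Mul(Mul(Pow(2, Rational(1, 2)), Pow(3, Rational(1, 2))), 19), 16) = Add(Mul(Pow(6, Rational(1, 2)), 19), 16) = Add(Mul(19, Pow(6, Rational(1, 2))), 16) = Add(16, Mul(19, Pow(6, Rational(1, 2)))))
Mul(Add(Mul(Function('y')(-763, z), Pow(-3099632, -1)), Mul(-3791597, Pow(-539363, -1))), Pow(Pow(Add(-3948162, -7012993), -1), -1)) = Mul(Add(Mul(Add(16, Mul(19, Pow(6, Rational(1, 2)))), Pow(-3099632, -1)), Mul(-3791597, Pow(-539363, -1))), Pow(Pow(Add(-3948162, -7012993), -1), -1)) = Mul(Add(Mul(Add(16, Mul(19, Pow(6, Rational(1, 2)))), Rational(-1, 3099632)), Mul(-3791597, Rational(-1, 539363))), Pow(Pow(-10961155, -1), -1)) = Mul(Add(Add(Rational(-1, 193727), Mul(Rational(-19, 3099632), Pow(6, Rational(1, 2)))), Rational(3791597, 539363)), Pow(Rational(-1, 10961155), -1)) = Mul(Add(Rational(734534172656, 104489175901), Mul(Rational(-19, 3099632), Pow(6, Rational(1, 2)))), -10961155) = Add(Rational(-8051342919279177680, 104489175901), Mul(Rational(208261945, 3099632), Pow(6, Rational(1, 2))))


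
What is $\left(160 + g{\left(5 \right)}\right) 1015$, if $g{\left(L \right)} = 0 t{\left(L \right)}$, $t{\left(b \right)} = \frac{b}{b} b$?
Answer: $162400$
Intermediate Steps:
$t{\left(b \right)} = b$ ($t{\left(b \right)} = 1 b = b$)
$g{\left(L \right)} = 0$ ($g{\left(L \right)} = 0 L = 0$)
$\left(160 + g{\left(5 \right)}\right) 1015 = \left(160 + 0\right) 1015 = 160 \cdot 1015 = 162400$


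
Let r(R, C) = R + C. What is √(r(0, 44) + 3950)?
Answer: √3994 ≈ 63.198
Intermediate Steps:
r(R, C) = C + R
√(r(0, 44) + 3950) = √((44 + 0) + 3950) = √(44 + 3950) = √3994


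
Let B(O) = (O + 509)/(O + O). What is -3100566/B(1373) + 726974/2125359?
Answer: -9047816482352828/1999962819 ≈ -4.5240e+6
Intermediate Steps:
B(O) = (509 + O)/(2*O) (B(O) = (509 + O)/((2*O)) = (509 + O)*(1/(2*O)) = (509 + O)/(2*O))
-3100566/B(1373) + 726974/2125359 = -3100566*2746/(509 + 1373) + 726974/2125359 = -3100566/((½)*(1/1373)*1882) + 726974*(1/2125359) = -3100566/941/1373 + 726974/2125359 = -3100566*1373/941 + 726974/2125359 = -4257077118/941 + 726974/2125359 = -9047816482352828/1999962819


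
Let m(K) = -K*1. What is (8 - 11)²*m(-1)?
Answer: 9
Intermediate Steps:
m(K) = -K
(8 - 11)²*m(-1) = (8 - 11)²*(-1*(-1)) = (-3)²*1 = 9*1 = 9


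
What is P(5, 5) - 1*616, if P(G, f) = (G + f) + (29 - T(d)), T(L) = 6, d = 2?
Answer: -583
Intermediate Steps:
P(G, f) = 23 + G + f (P(G, f) = (G + f) + (29 - 1*6) = (G + f) + (29 - 6) = (G + f) + 23 = 23 + G + f)
P(5, 5) - 1*616 = (23 + 5 + 5) - 1*616 = 33 - 616 = -583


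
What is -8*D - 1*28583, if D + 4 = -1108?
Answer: -19687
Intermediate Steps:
D = -1112 (D = -4 - 1108 = -1112)
-8*D - 1*28583 = -8*(-1112) - 1*28583 = 8896 - 28583 = -19687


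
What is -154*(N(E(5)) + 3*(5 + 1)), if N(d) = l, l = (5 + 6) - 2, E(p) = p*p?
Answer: -4158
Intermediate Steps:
E(p) = p²
l = 9 (l = 11 - 2 = 9)
N(d) = 9
-154*(N(E(5)) + 3*(5 + 1)) = -154*(9 + 3*(5 + 1)) = -154*(9 + 3*6) = -154*(9 + 18) = -154*27 = -4158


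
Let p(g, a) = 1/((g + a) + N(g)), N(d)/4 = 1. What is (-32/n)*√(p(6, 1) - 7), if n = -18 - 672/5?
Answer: 160*I*√209/4191 ≈ 0.55192*I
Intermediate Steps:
N(d) = 4 (N(d) = 4*1 = 4)
p(g, a) = 1/(4 + a + g) (p(g, a) = 1/((g + a) + 4) = 1/((a + g) + 4) = 1/(4 + a + g))
n = -762/5 (n = -18 - 672/5 = -762/5 ≈ -152.40)
(-32/n)*√(p(6, 1) - 7) = (-32/(-762/5))*√(1/(4 + 1 + 6) - 7) = (-32*(-5/762))*√(1/11 - 7) = 80*√(1/11 - 7)/381 = 80*√(-76/11)/381 = 80*(2*I*√209/11)/381 = 160*I*√209/4191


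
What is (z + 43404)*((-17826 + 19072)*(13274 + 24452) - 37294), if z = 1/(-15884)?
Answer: 16191002624706885/7942 ≈ 2.0387e+12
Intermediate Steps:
z = -1/15884 ≈ -6.2956e-5
(z + 43404)*((-17826 + 19072)*(13274 + 24452) - 37294) = (-1/15884 + 43404)*((-17826 + 19072)*(13274 + 24452) - 37294) = 689429135*(1246*37726 - 37294)/15884 = 689429135*(47006596 - 37294)/15884 = (689429135/15884)*46969302 = 16191002624706885/7942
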